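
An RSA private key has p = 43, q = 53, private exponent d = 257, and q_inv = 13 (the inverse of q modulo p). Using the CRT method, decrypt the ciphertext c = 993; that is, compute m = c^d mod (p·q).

508

d_p = d mod (p−1) = 257 mod 42 = 5; d_q = d mod (q−1) = 49.
m₁ = c^(d_p) mod p: c ≡ 4 (mod 43), and 4^5 mod 43 = 35.
m₂ = c^(d_q) mod q: c ≡ 39 (mod 53), and 39^49 mod 53 = 31.
h = q_inv·(m₁ − m₂) mod p = 13·(35 − 31) mod 43 = 9.
m = m₂ + h·q = 31 + 9·53 = 508.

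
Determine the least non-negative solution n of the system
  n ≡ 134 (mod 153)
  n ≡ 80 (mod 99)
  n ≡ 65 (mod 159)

gcd(153, 99) = 9 and 9 | (80 − 134), so the pair is consistent; merging gives n ≡ 1664 (mod 1683), where 1683 = lcm(153, 99).
gcd(1683, 159) = 3 and 3 | (65 − 1664), so the pair is consistent; merging gives n ≡ 30275 (mod 89199), where 89199 = lcm(1683, 159).
The solution is unique modulo lcm(153, 99, 159) = 89199.

30275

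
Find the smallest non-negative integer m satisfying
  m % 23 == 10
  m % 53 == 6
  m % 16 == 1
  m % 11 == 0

The moduli are pairwise coprime; N = 23·53·16·11 = 214544.
N/23 = 9328; 9328 ≡ 13 (mod 23); 13·16 ≡ 1, so inverse 16.
N/53 = 4048; 4048 ≡ 20 (mod 53); 20·8 ≡ 1, so inverse 8.
N/16 = 13409; 13409 ≡ 1 (mod 16), inverse 1.
N/11 = 19504; 19504 ≡ 1 (mod 11), inverse 1.
m ≡ 10·9328·16 + 6·4048·8 + 1·13409·1 + 0·19504·1 = 1700193.
1700193 mod 214544 = 198385.

198385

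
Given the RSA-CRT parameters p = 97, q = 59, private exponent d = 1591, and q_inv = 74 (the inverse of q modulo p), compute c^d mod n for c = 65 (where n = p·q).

d_p = d mod (p−1) = 1591 mod 96 = 55; d_q = d mod (q−1) = 25.
m₁ = c^(d_p) mod p: c ≡ 65 (mod 97), and 65^55 mod 97 = 11.
m₂ = c^(d_q) mod q: c ≡ 6 (mod 59), and 6^25 mod 59 = 30.
h = q_inv·(m₁ − m₂) mod p = 74·(11 − 30) mod 97 = 49.
m = m₂ + h·q = 30 + 49·59 = 2921.

2921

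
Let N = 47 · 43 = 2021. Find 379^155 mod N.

895

Mod 47: 379 ≡ 3; by Fermat, exponent reduces to 155 mod 46 = 17; 3^17 ≡ 2 (mod 47).
Mod 43: 379 ≡ 35; by Fermat, exponent reduces to 155 mod 42 = 29; 35^29 ≡ 35 (mod 43).
Combine by CRT: x ≡ 2 (mod 47), x ≡ 35 (mod 43) ⇒ x ≡ 895 (mod 2021).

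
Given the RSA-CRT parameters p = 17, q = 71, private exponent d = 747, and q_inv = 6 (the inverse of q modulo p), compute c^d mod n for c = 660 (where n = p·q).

1183

d_p = d mod (p−1) = 747 mod 16 = 11; d_q = d mod (q−1) = 47.
m₁ = c^(d_p) mod p: c ≡ 14 (mod 17), and 14^11 mod 17 = 10.
m₂ = c^(d_q) mod q: c ≡ 21 (mod 71), and 21^47 mod 71 = 47.
h = q_inv·(m₁ − m₂) mod p = 6·(10 − 47) mod 17 = 16.
m = m₂ + h·q = 47 + 16·71 = 1183.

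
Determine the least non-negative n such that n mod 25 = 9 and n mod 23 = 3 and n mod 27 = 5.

10859

The moduli are pairwise coprime; M = 25·23·27 = 15525.
M/25 = 621; 621 ≡ 21 (mod 25); 21·6 ≡ 1, so inverse 6.
M/23 = 675; 675 ≡ 8 (mod 23); 8·3 ≡ 1, so inverse 3.
M/27 = 575; 575 ≡ 8 (mod 27); 8·17 ≡ 1, so inverse 17.
n ≡ 9·621·6 + 3·675·3 + 5·575·17 = 88484.
88484 mod 15525 = 10859.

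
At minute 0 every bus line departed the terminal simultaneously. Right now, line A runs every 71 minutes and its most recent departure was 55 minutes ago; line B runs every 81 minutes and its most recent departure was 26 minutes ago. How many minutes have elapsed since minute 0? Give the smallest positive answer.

836

From t ≡ 55 (mod 71) write t = 55 + 71s. Substituting into t ≡ 26 (mod 81) gives 71s ≡ 52 (mod 81), and since 71⁻¹ ≡ 8 (mod 81), s ≡ 11. Hence t ≡ 55 + 71·11 = 836 (mod 5751).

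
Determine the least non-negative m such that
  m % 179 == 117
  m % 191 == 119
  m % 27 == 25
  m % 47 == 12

37807423

The moduli are pairwise coprime; N = 179·191·27·47 = 43385841.
N/179 = 242379; 242379 ≡ 13 (mod 179); 13·124 ≡ 1, so inverse 124.
N/191 = 227151; 227151 ≡ 52 (mod 191); 52·180 ≡ 1, so inverse 180.
N/27 = 1606883; 1606883 ≡ 5 (mod 27); 5·11 ≡ 1, so inverse 11.
N/47 = 923103; 923103 ≡ 23 (mod 47); 23·45 ≡ 1, so inverse 45.
m ≡ 117·242379·124 + 119·227151·180 + 25·1606883·11 + 12·923103·45 = 9322377397.
9322377397 mod 43385841 = 37807423.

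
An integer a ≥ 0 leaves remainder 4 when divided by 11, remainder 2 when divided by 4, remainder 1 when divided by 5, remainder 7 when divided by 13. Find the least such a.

1346

From a ≡ 4 (mod 11) write a = 4 + 11t. Substituting into a ≡ 2 (mod 4) gives 11t ≡ 2 (mod 4), and since 3⁻¹ ≡ 3 (mod 4), t ≡ 2. Hence a ≡ 4 + 11·2 = 26 (mod 44).
From a ≡ 26 (mod 44) write a = 26 + 44t. Substituting into a ≡ 1 (mod 5) gives 44t ≡ 0 (mod 5), and since 4⁻¹ ≡ 4 (mod 5), t ≡ 0. Hence a ≡ 26 + 44·0 = 26 (mod 220).
From a ≡ 26 (mod 220) write a = 26 + 220t. Substituting into a ≡ 7 (mod 13) gives 220t ≡ 7 (mod 13), and since 12⁻¹ ≡ 12 (mod 13), t ≡ 6. Hence a ≡ 26 + 220·6 = 1346 (mod 2860).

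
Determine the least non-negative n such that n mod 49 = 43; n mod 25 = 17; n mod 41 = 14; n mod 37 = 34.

Combine the congruences pairwise.
From n ≡ 43 (mod 49) write n = 43 + 49t. Substituting into n ≡ 17 (mod 25) gives 49t ≡ 24 (mod 25), and since 24⁻¹ ≡ 24 (mod 25), t ≡ 1. Hence n ≡ 43 + 49·1 = 92 (mod 1225).
From n ≡ 92 (mod 1225) write n = 92 + 1225t. Substituting into n ≡ 14 (mod 41) gives 1225t ≡ 4 (mod 41), and since 36⁻¹ ≡ 8 (mod 41), t ≡ 32. Hence n ≡ 92 + 1225·32 = 39292 (mod 50225).
From n ≡ 39292 (mod 50225) write n = 39292 + 50225t. Substituting into n ≡ 34 (mod 37) gives 50225t ≡ 36 (mod 37), and since 16⁻¹ ≡ 7 (mod 37), t ≡ 30. Hence n ≡ 39292 + 50225·30 = 1546042 (mod 1858325).

1546042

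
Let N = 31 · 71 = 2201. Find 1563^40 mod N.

Mod 31: 1563 ≡ 13; by Fermat, exponent reduces to 40 mod 30 = 10; 13^10 ≡ 5 (mod 31).
Mod 71: 1563 ≡ 1; 1^40 ≡ 1 (mod 71).
Combine by CRT: x ≡ 5 (mod 31), x ≡ 1 (mod 71) ⇒ x ≡ 1989 (mod 2201).

1989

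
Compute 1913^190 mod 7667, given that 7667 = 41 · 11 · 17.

1772

Mod 41: 1913 ≡ 27; by Fermat, exponent reduces to 190 mod 40 = 30; 27^30 ≡ 9 (mod 41).
Mod 11: 1913 ≡ 10; since 10 | 190, by Fermat 10^190 ≡ 1 (mod 11).
Mod 17: 1913 ≡ 9; by Fermat, exponent reduces to 190 mod 16 = 14; 9^14 ≡ 4 (mod 17).
Combine by CRT: x ≡ 9 (mod 41), x ≡ 1 (mod 11), x ≡ 4 (mod 17) ⇒ x ≡ 1772 (mod 7667).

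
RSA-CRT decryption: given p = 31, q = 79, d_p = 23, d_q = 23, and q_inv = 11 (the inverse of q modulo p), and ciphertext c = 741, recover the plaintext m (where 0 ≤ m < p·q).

1074

m₁ = c^(d_p) mod p: c ≡ 28 (mod 31), and 28^23 mod 31 = 20.
m₂ = c^(d_q) mod q: c ≡ 30 (mod 79), and 30^23 mod 79 = 47.
h = q_inv·(m₁ − m₂) mod p = 11·(20 − 47) mod 31 = 13.
m = m₂ + h·q = 47 + 13·79 = 1074.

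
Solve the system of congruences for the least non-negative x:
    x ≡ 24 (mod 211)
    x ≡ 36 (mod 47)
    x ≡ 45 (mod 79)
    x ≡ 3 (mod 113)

The moduli are pairwise coprime; N = 211·47·79·113 = 88529059.
N/211 = 419569; 419569 ≡ 101 (mod 211); 101·117 ≡ 1, so inverse 117.
N/47 = 1883597; 1883597 ≡ 25 (mod 47); 25·32 ≡ 1, so inverse 32.
N/79 = 1120621; 1120621 ≡ 6 (mod 79); 6·66 ≡ 1, so inverse 66.
N/113 = 783443; 783443 ≡ 14 (mod 113); 14·105 ≡ 1, so inverse 105.
x ≡ 24·419569·117 + 36·1883597·32 + 45·1120621·66 + 3·783443·105 = 6923082411.
6923082411 mod 88529059 = 17815809.

17815809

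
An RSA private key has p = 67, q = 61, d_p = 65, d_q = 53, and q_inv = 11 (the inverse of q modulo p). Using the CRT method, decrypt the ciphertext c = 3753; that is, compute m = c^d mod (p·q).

m₁ = c^(d_p) mod p: c ≡ 1 (mod 67), and 1^65 mod 67 = 1.
m₂ = c^(d_q) mod q: c ≡ 32 (mod 61), and 32^53 mod 61 = 40.
h = q_inv·(m₁ − m₂) mod p = 11·(1 − 40) mod 67 = 40.
m = m₂ + h·q = 40 + 40·61 = 2480.

2480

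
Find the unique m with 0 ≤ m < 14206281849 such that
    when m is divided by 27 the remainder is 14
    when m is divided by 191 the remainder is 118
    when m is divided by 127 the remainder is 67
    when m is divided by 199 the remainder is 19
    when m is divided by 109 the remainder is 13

11886153206

Combine the congruences pairwise.
From m ≡ 14 (mod 27) write m = 14 + 27t. Substituting into m ≡ 118 (mod 191) gives 27t ≡ 104 (mod 191), and since 27⁻¹ ≡ 92 (mod 191), t ≡ 18. Hence m ≡ 14 + 27·18 = 500 (mod 5157).
From m ≡ 500 (mod 5157) write m = 500 + 5157t. Substituting into m ≡ 67 (mod 127) gives 5157t ≡ 75 (mod 127), and since 77⁻¹ ≡ 33 (mod 127), t ≡ 62. Hence m ≡ 500 + 5157·62 = 320234 (mod 654939).
From m ≡ 320234 (mod 654939) write m = 320234 + 654939t. Substituting into m ≡ 19 (mod 199) gives 654939t ≡ 175 (mod 199), and since 30⁻¹ ≡ 73 (mod 199), t ≡ 39. Hence m ≡ 320234 + 654939·39 = 25862855 (mod 130332861).
From m ≡ 25862855 (mod 130332861) write m = 25862855 + 130332861t. Substituting into m ≡ 13 (mod 109) gives 130332861t ≡ 24 (mod 109), and since 35⁻¹ ≡ 81 (mod 109), t ≡ 91. Hence m ≡ 25862855 + 130332861·91 = 11886153206 (mod 14206281849).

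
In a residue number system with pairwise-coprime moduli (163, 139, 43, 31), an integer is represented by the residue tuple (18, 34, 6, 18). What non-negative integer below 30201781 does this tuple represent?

28125016

The moduli are pairwise coprime; N = 163·139·43·31 = 30201781.
N/163 = 185287; 185287 ≡ 119 (mod 163); 119·100 ≡ 1, so inverse 100.
N/139 = 217279; 217279 ≡ 22 (mod 139); 22·19 ≡ 1, so inverse 19.
N/43 = 702367; 702367 ≡ 5 (mod 43); 5·26 ≡ 1, so inverse 26.
N/31 = 974251; 974251 ≡ 14 (mod 31); 14·20 ≡ 1, so inverse 20.
x ≡ 18·185287·100 + 34·217279·19 + 6·702367·26 + 18·974251·20 = 934178446.
934178446 mod 30201781 = 28125016.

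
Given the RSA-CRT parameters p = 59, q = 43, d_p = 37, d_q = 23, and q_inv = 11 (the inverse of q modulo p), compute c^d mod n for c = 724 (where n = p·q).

m₁ = c^(d_p) mod p: c ≡ 16 (mod 59), and 16^37 mod 59 = 51.
m₂ = c^(d_q) mod q: c ≡ 36 (mod 43), and 36^23 mod 43 = 6.
h = q_inv·(m₁ − m₂) mod p = 11·(51 − 6) mod 59 = 23.
m = m₂ + h·q = 6 + 23·43 = 995.

995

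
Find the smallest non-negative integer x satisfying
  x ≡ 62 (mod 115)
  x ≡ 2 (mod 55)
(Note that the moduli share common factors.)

Combine the congruences pairwise.
gcd(115, 55) = 5 and 5 | (2 − 62), so the pair is consistent; merging gives x ≡ 1212 (mod 1265), where 1265 = lcm(115, 55).
The solution is unique modulo lcm(115, 55) = 1265.

1212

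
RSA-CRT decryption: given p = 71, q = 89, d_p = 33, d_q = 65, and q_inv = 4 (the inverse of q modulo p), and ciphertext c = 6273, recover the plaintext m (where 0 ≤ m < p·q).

4265

m₁ = c^(d_p) mod p: c ≡ 25 (mod 71), and 25^33 mod 71 = 5.
m₂ = c^(d_q) mod q: c ≡ 43 (mod 89), and 43^65 mod 89 = 82.
h = q_inv·(m₁ − m₂) mod p = 4·(5 − 82) mod 71 = 47.
m = m₂ + h·q = 82 + 47·89 = 4265.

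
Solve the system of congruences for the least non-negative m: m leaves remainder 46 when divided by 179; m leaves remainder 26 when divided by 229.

Combine the congruences pairwise.
From m ≡ 46 (mod 179) write m = 46 + 179t. Substituting into m ≡ 26 (mod 229) gives 179t ≡ 209 (mod 229), and since 179⁻¹ ≡ 87 (mod 229), t ≡ 92. Hence m ≡ 46 + 179·92 = 16514 (mod 40991).

16514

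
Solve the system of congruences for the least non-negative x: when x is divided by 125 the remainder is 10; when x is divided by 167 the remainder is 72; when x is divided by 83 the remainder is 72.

Combine the congruences pairwise.
From x ≡ 10 (mod 125) write x = 10 + 125t. Substituting into x ≡ 72 (mod 167) gives 125t ≡ 62 (mod 167), and since 125⁻¹ ≡ 163 (mod 167), t ≡ 86. Hence x ≡ 10 + 125·86 = 10760 (mod 20875).
From x ≡ 10760 (mod 20875) write x = 10760 + 20875t. Substituting into x ≡ 72 (mod 83) gives 20875t ≡ 19 (mod 83), and since 42⁻¹ ≡ 2 (mod 83), t ≡ 38. Hence x ≡ 10760 + 20875·38 = 804010 (mod 1732625).

804010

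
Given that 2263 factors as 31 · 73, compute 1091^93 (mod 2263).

Mod 31: 1091 ≡ 6; by Fermat, exponent reduces to 93 mod 30 = 3; 6^3 ≡ 30 (mod 31).
Mod 73: 1091 ≡ 69; by Fermat, exponent reduces to 93 mod 72 = 21; 69^21 ≡ 9 (mod 73).
Combine by CRT: x ≡ 30 (mod 31), x ≡ 9 (mod 73) ⇒ x ≡ 1177 (mod 2263).

1177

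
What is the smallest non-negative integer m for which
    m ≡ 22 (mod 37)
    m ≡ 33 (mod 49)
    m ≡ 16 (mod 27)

The moduli are pairwise coprime; N = 37·49·27 = 48951.
N/37 = 1323; 1323 ≡ 28 (mod 37); 28·4 ≡ 1, so inverse 4.
N/49 = 999; 999 ≡ 19 (mod 49); 19·31 ≡ 1, so inverse 31.
N/27 = 1813; 1813 ≡ 4 (mod 27); 4·7 ≡ 1, so inverse 7.
m ≡ 22·1323·4 + 33·999·31 + 16·1813·7 = 1341457.
1341457 mod 48951 = 19780.

19780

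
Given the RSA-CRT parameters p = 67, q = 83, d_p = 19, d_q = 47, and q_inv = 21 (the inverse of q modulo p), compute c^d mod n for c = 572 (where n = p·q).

m₁ = c^(d_p) mod p: c ≡ 36 (mod 67), and 36^19 mod 67 = 4.
m₂ = c^(d_q) mod q: c ≡ 74 (mod 83), and 74^47 mod 83 = 8.
h = q_inv·(m₁ − m₂) mod p = 21·(4 − 8) mod 67 = 50.
m = m₂ + h·q = 8 + 50·83 = 4158.

4158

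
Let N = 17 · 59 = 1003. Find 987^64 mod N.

35

Mod 17: 987 ≡ 1; since 16 | 64, by Fermat 1^64 ≡ 1 (mod 17).
Mod 59: 987 ≡ 43; by Fermat, exponent reduces to 64 mod 58 = 6; 43^6 ≡ 35 (mod 59).
Combine by CRT: x ≡ 1 (mod 17), x ≡ 35 (mod 59) ⇒ x ≡ 35 (mod 1003).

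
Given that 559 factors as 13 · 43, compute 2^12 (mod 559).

183

Mod 13: 2 ≡ 2; since 12 | 12, by Fermat 2^12 ≡ 1 (mod 13).
Mod 43: 2 ≡ 2; 2^12 ≡ 11 (mod 43).
Combine by CRT: x ≡ 1 (mod 13), x ≡ 11 (mod 43) ⇒ x ≡ 183 (mod 559).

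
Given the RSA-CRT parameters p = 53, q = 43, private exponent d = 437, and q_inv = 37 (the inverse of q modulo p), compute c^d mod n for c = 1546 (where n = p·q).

250

d_p = d mod (p−1) = 437 mod 52 = 21; d_q = d mod (q−1) = 17.
m₁ = c^(d_p) mod p: c ≡ 9 (mod 53), and 9^21 mod 53 = 38.
m₂ = c^(d_q) mod q: c ≡ 41 (mod 43), and 41^17 mod 43 = 35.
h = q_inv·(m₁ − m₂) mod p = 37·(38 − 35) mod 53 = 5.
m = m₂ + h·q = 35 + 5·43 = 250.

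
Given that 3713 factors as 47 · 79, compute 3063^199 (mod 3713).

Mod 47: 3063 ≡ 8; by Fermat, exponent reduces to 199 mod 46 = 15; 8^15 ≡ 24 (mod 47).
Mod 79: 3063 ≡ 61; by Fermat, exponent reduces to 199 mod 78 = 43; 61^43 ≡ 15 (mod 79).
Combine by CRT: x ≡ 24 (mod 47), x ≡ 15 (mod 79) ⇒ x ≡ 2938 (mod 3713).

2938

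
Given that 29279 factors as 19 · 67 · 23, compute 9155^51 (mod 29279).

6809

Mod 19: 9155 ≡ 16; by Fermat, exponent reduces to 51 mod 18 = 15; 16^15 ≡ 7 (mod 19).
Mod 67: 9155 ≡ 43; 43^51 ≡ 42 (mod 67).
Mod 23: 9155 ≡ 1; by Fermat, exponent reduces to 51 mod 22 = 7; 1^7 ≡ 1 (mod 23).
Combine by CRT: x ≡ 7 (mod 19), x ≡ 42 (mod 67), x ≡ 1 (mod 23) ⇒ x ≡ 6809 (mod 29279).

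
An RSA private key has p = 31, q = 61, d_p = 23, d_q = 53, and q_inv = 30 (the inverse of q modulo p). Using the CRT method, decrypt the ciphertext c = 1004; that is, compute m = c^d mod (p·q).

m₁ = c^(d_p) mod p: c ≡ 12 (mod 31), and 12^23 mod 31 = 22.
m₂ = c^(d_q) mod q: c ≡ 28 (mod 61), and 28^53 mod 61 = 8.
h = q_inv·(m₁ − m₂) mod p = 30·(22 − 8) mod 31 = 17.
m = m₂ + h·q = 8 + 17·61 = 1045.

1045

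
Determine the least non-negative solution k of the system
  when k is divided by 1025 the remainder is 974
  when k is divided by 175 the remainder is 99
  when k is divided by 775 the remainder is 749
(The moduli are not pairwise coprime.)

187524

gcd(1025, 175) = 25 and 25 | (99 − 974), so the pair is consistent; merging gives k ≡ 974 (mod 7175), where 7175 = lcm(1025, 175).
gcd(7175, 775) = 25 and 25 | (749 − 974), so the pair is consistent; merging gives k ≡ 187524 (mod 222425), where 222425 = lcm(7175, 775).
The solution is unique modulo lcm(1025, 175, 775) = 222425.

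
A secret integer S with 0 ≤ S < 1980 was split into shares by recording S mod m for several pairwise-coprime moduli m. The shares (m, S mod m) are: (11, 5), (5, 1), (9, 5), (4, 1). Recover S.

The moduli are pairwise coprime; N = 11·5·9·4 = 1980.
N/11 = 180; 180 ≡ 4 (mod 11); 4·3 ≡ 1, so inverse 3.
N/5 = 396; 396 ≡ 1 (mod 5), inverse 1.
N/9 = 220; 220 ≡ 4 (mod 9); 4·7 ≡ 1, so inverse 7.
N/4 = 495; 495 ≡ 3 (mod 4); 3·3 ≡ 1, so inverse 3.
S ≡ 5·180·3 + 1·396·1 + 5·220·7 + 1·495·3 = 12281.
12281 mod 1980 = 401.

401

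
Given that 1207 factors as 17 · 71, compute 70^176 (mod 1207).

Mod 17: 70 ≡ 2; since 16 | 176, by Fermat 2^176 ≡ 1 (mod 17).
Mod 71: 70 ≡ 70; by Fermat, exponent reduces to 176 mod 70 = 36; 70^36 ≡ 1 (mod 71).
Combine by CRT: x ≡ 1 (mod 17), x ≡ 1 (mod 71) ⇒ x ≡ 1 (mod 1207).

1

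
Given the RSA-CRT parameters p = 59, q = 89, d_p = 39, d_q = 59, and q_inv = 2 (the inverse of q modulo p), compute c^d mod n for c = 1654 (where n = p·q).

m₁ = c^(d_p) mod p: c ≡ 2 (mod 59), and 2^39 mod 59 = 38.
m₂ = c^(d_q) mod q: c ≡ 52 (mod 89), and 52^59 mod 89 = 77.
h = q_inv·(m₁ − m₂) mod p = 2·(38 − 77) mod 59 = 40.
m = m₂ + h·q = 77 + 40·89 = 3637.

3637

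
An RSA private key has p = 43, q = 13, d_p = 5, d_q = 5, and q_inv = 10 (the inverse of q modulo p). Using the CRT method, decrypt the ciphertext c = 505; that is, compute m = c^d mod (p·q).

m₁ = c^(d_p) mod p: c ≡ 32 (mod 43), and 32^5 mod 43 = 27.
m₂ = c^(d_q) mod q: c ≡ 11 (mod 13), and 11^5 mod 13 = 7.
h = q_inv·(m₁ − m₂) mod p = 10·(27 − 7) mod 43 = 28.
m = m₂ + h·q = 7 + 28·13 = 371.

371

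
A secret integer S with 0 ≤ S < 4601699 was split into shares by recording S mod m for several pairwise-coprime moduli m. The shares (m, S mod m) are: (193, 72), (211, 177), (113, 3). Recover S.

1213849

Combine the congruences pairwise.
From S ≡ 72 (mod 193) write S = 72 + 193t. Substituting into S ≡ 177 (mod 211) gives 193t ≡ 105 (mod 211), and since 193⁻¹ ≡ 82 (mod 211), t ≡ 170. Hence S ≡ 72 + 193·170 = 32882 (mod 40723).
From S ≡ 32882 (mod 40723) write S = 32882 + 40723t. Substituting into S ≡ 3 (mod 113) gives 40723t ≡ 4 (mod 113), and since 43⁻¹ ≡ 92 (mod 113), t ≡ 29. Hence S ≡ 32882 + 40723·29 = 1213849 (mod 4601699).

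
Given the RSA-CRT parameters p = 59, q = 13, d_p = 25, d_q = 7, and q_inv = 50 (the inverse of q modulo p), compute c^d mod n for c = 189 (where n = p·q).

448

m₁ = c^(d_p) mod p: c ≡ 12 (mod 59), and 12^25 mod 59 = 35.
m₂ = c^(d_q) mod q: c ≡ 7 (mod 13), and 7^7 mod 13 = 6.
h = q_inv·(m₁ − m₂) mod p = 50·(35 − 6) mod 59 = 34.
m = m₂ + h·q = 6 + 34·13 = 448.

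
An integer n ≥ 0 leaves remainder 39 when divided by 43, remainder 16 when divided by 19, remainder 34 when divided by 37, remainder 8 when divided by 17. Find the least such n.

From n ≡ 39 (mod 43) write n = 39 + 43t. Substituting into n ≡ 16 (mod 19) gives 43t ≡ 15 (mod 19), and since 5⁻¹ ≡ 4 (mod 19), t ≡ 3. Hence n ≡ 39 + 43·3 = 168 (mod 817).
From n ≡ 168 (mod 817) write n = 168 + 817t. Substituting into n ≡ 34 (mod 37) gives 817t ≡ 14 (mod 37), and since 3⁻¹ ≡ 25 (mod 37), t ≡ 17. Hence n ≡ 168 + 817·17 = 14057 (mod 30229).
From n ≡ 14057 (mod 30229) write n = 14057 + 30229t. Substituting into n ≡ 8 (mod 17) gives 30229t ≡ 10 (mod 17), and since 3⁻¹ ≡ 6 (mod 17), t ≡ 9. Hence n ≡ 14057 + 30229·9 = 286118 (mod 513893).

286118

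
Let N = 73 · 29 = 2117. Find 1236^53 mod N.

677

Mod 73: 1236 ≡ 68; 68^53 ≡ 20 (mod 73).
Mod 29: 1236 ≡ 18; by Fermat, exponent reduces to 53 mod 28 = 25; 18^25 ≡ 10 (mod 29).
Combine by CRT: x ≡ 20 (mod 73), x ≡ 10 (mod 29) ⇒ x ≡ 677 (mod 2117).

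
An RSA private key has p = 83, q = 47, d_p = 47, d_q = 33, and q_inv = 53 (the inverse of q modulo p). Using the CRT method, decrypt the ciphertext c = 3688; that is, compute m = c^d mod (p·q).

3005

m₁ = c^(d_p) mod p: c ≡ 36 (mod 83), and 36^47 mod 83 = 17.
m₂ = c^(d_q) mod q: c ≡ 22 (mod 47), and 22^33 mod 47 = 44.
h = q_inv·(m₁ − m₂) mod p = 53·(17 − 44) mod 83 = 63.
m = m₂ + h·q = 44 + 63·47 = 3005.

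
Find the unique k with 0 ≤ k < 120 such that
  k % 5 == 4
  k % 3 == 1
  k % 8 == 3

19

The moduli are pairwise coprime; N = 5·3·8 = 120.
N/5 = 24; 24 ≡ 4 (mod 5); 4·4 ≡ 1, so inverse 4.
N/3 = 40; 40 ≡ 1 (mod 3), inverse 1.
N/8 = 15; 15 ≡ 7 (mod 8); 7·7 ≡ 1, so inverse 7.
k ≡ 4·24·4 + 1·40·1 + 3·15·7 = 739.
739 mod 120 = 19.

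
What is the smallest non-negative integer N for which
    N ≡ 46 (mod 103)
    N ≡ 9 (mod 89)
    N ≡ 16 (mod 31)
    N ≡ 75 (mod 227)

33944520

The moduli are pairwise coprime; M = 103·89·31·227 = 64508179.
M/103 = 626293; 626293 ≡ 53 (mod 103); 53·35 ≡ 1, so inverse 35.
M/89 = 724811; 724811 ≡ 84 (mod 89); 84·71 ≡ 1, so inverse 71.
M/31 = 2080909; 2080909 ≡ 3 (mod 31); 3·21 ≡ 1, so inverse 21.
M/227 = 284177; 284177 ≡ 200 (mod 227); 200·42 ≡ 1, so inverse 42.
N ≡ 46·626293·35 + 9·724811·71 + 16·2080909·21 + 75·284177·42 = 3065828933.
3065828933 mod 64508179 = 33944520.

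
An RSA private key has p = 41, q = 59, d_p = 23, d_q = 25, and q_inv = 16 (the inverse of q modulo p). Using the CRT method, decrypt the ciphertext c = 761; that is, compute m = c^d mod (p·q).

m₁ = c^(d_p) mod p: c ≡ 23 (mod 41), and 23^23 mod 41 = 31.
m₂ = c^(d_q) mod q: c ≡ 53 (mod 59), and 53^25 mod 59 = 29.
h = q_inv·(m₁ − m₂) mod p = 16·(31 − 29) mod 41 = 32.
m = m₂ + h·q = 29 + 32·59 = 1917.

1917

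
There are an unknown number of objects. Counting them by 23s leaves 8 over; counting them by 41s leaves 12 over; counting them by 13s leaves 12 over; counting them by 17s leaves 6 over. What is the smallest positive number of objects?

207882

From N ≡ 8 (mod 23) write N = 8 + 23t. Substituting into N ≡ 12 (mod 41) gives 23t ≡ 4 (mod 41), and since 23⁻¹ ≡ 25 (mod 41), t ≡ 18. Hence N ≡ 8 + 23·18 = 422 (mod 943).
From N ≡ 422 (mod 943) write N = 422 + 943t. Substituting into N ≡ 12 (mod 13) gives 943t ≡ 6 (mod 13), and since 7⁻¹ ≡ 2 (mod 13), t ≡ 12. Hence N ≡ 422 + 943·12 = 11738 (mod 12259).
From N ≡ 11738 (mod 12259) write N = 11738 + 12259t. Substituting into N ≡ 6 (mod 17) gives 12259t ≡ 15 (mod 17), and since 2⁻¹ ≡ 9 (mod 17), t ≡ 16. Hence N ≡ 11738 + 12259·16 = 207882 (mod 208403).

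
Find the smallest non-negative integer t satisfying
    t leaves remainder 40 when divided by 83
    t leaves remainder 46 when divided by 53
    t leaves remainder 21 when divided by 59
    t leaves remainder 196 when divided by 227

From t ≡ 40 (mod 83) write t = 40 + 83s. Substituting into t ≡ 46 (mod 53) gives 83s ≡ 6 (mod 53), and since 30⁻¹ ≡ 23 (mod 53), s ≡ 32. Hence t ≡ 40 + 83·32 = 2696 (mod 4399).
From t ≡ 2696 (mod 4399) write t = 2696 + 4399s. Substituting into t ≡ 21 (mod 59) gives 4399s ≡ 39 (mod 59), and since 33⁻¹ ≡ 34 (mod 59), s ≡ 28. Hence t ≡ 2696 + 4399·28 = 125868 (mod 259541).
From t ≡ 125868 (mod 259541) write t = 125868 + 259541s. Substituting into t ≡ 196 (mod 227) gives 259541s ≡ 86 (mod 227), and since 80⁻¹ ≡ 105 (mod 227), s ≡ 177. Hence t ≡ 125868 + 259541·177 = 46064625 (mod 58915807).

46064625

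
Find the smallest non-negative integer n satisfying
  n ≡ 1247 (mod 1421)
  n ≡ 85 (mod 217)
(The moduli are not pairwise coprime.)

gcd(1421, 217) = 7 and 7 | (85 − 1247), so the pair is consistent; merging gives n ≡ 5510 (mod 44051), where 44051 = lcm(1421, 217).
The solution is unique modulo lcm(1421, 217) = 44051.

5510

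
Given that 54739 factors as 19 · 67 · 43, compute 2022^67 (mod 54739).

Mod 19: 2022 ≡ 8; by Fermat, exponent reduces to 67 mod 18 = 13; 8^13 ≡ 8 (mod 19).
Mod 67: 2022 ≡ 12; by Fermat, exponent reduces to 67 mod 66 = 1; 12^1 ≡ 12 (mod 67).
Mod 43: 2022 ≡ 1; by Fermat, exponent reduces to 67 mod 42 = 25; 1^25 ≡ 1 (mod 43).
Combine by CRT: x ≡ 8 (mod 19), x ≡ 12 (mod 67), x ≡ 1 (mod 43) ⇒ x ≡ 2022 (mod 54739).

2022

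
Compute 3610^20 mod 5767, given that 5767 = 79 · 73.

Mod 79: 3610 ≡ 55; 55^20 ≡ 23 (mod 79).
Mod 73: 3610 ≡ 33; 33^20 ≡ 57 (mod 73).
Combine by CRT: x ≡ 23 (mod 79), x ≡ 57 (mod 73) ⇒ x ≡ 2393 (mod 5767).

2393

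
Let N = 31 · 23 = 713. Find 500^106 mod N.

Mod 31: 500 ≡ 4; by Fermat, exponent reduces to 106 mod 30 = 16; 4^16 ≡ 4 (mod 31).
Mod 23: 500 ≡ 17; by Fermat, exponent reduces to 106 mod 22 = 18; 17^18 ≡ 3 (mod 23).
Combine by CRT: x ≡ 4 (mod 31), x ≡ 3 (mod 23) ⇒ x ≡ 624 (mod 713).

624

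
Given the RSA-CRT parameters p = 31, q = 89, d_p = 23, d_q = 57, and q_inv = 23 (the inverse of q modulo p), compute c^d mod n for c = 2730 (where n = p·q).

2705

m₁ = c^(d_p) mod p: c ≡ 2 (mod 31), and 2^23 mod 31 = 8.
m₂ = c^(d_q) mod q: c ≡ 60 (mod 89), and 60^57 mod 89 = 35.
h = q_inv·(m₁ − m₂) mod p = 23·(8 − 35) mod 31 = 30.
m = m₂ + h·q = 35 + 30·89 = 2705.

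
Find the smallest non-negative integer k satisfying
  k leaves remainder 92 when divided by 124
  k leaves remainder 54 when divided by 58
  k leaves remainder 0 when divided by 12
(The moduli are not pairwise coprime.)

Combine the congruences pairwise.
gcd(124, 58) = 2 and 2 | (54 − 92), so the pair is consistent; merging gives k ≡ 2200 (mod 3596), where 3596 = lcm(124, 58).
gcd(3596, 12) = 4 and 4 | (0 − 2200), so the pair is consistent; merging gives k ≡ 5796 (mod 10788), where 10788 = lcm(3596, 12).
The solution is unique modulo lcm(124, 58, 12) = 10788.

5796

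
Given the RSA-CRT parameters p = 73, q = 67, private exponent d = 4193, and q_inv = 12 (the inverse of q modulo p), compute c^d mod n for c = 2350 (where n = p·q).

d_p = d mod (p−1) = 4193 mod 72 = 17; d_q = d mod (q−1) = 35.
m₁ = c^(d_p) mod p: c ≡ 14 (mod 73), and 14^17 mod 73 = 28.
m₂ = c^(d_q) mod q: c ≡ 5 (mod 67), and 5^35 mod 67 = 42.
h = q_inv·(m₁ − m₂) mod p = 12·(28 − 42) mod 73 = 51.
m = m₂ + h·q = 42 + 51·67 = 3459.

3459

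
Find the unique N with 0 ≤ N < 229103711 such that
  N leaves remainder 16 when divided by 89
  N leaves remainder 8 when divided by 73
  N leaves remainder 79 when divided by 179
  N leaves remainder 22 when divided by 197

The moduli are pairwise coprime; M = 89·73·179·197 = 229103711.
M/89 = 2574199; 2574199 ≡ 52 (mod 89); 52·12 ≡ 1, so inverse 12.
M/73 = 3138407; 3138407 ≡ 64 (mod 73); 64·8 ≡ 1, so inverse 8.
M/179 = 1279909; 1279909 ≡ 59 (mod 179); 59·88 ≡ 1, so inverse 88.
M/197 = 1162963; 1162963 ≡ 72 (mod 197); 72·52 ≡ 1, so inverse 52.
N ≡ 16·2574199·12 + 8·3138407·8 + 79·1279909·88 + 22·1162963·52 = 10923461296.
10923461296 mod 229103711 = 155586879.

155586879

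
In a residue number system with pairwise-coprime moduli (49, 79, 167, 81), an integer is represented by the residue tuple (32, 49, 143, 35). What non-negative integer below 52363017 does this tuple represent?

The moduli are pairwise coprime; N = 49·79·167·81 = 52363017.
N/49 = 1068633; 1068633 ≡ 41 (mod 49); 41·6 ≡ 1, so inverse 6.
N/79 = 662823; 662823 ≡ 13 (mod 79); 13·73 ≡ 1, so inverse 73.
N/167 = 313551; 313551 ≡ 92 (mod 167); 92·118 ≡ 1, so inverse 118.
N/81 = 646457; 646457 ≡ 77 (mod 81); 77·20 ≡ 1, so inverse 20.
x ≡ 32·1068633·6 + 49·662823·73 + 143·313551·118 + 35·646457·20 = 8319474881.
8319474881 mod 52363017 = 46118195.

46118195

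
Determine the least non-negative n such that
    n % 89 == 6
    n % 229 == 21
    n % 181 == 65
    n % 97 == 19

262707447

From n ≡ 6 (mod 89) write n = 6 + 89t. Substituting into n ≡ 21 (mod 229) gives 89t ≡ 15 (mod 229), and since 89⁻¹ ≡ 211 (mod 229), t ≡ 188. Hence n ≡ 6 + 89·188 = 16738 (mod 20381).
From n ≡ 16738 (mod 20381) write n = 16738 + 20381t. Substituting into n ≡ 65 (mod 181) gives 20381t ≡ 160 (mod 181), and since 109⁻¹ ≡ 93 (mod 181), t ≡ 38. Hence n ≡ 16738 + 20381·38 = 791216 (mod 3688961).
From n ≡ 791216 (mod 3688961) write n = 791216 + 3688961t. Substituting into n ≡ 19 (mod 97) gives 3688961t ≡ 32 (mod 97), and since 51⁻¹ ≡ 78 (mod 97), t ≡ 71. Hence n ≡ 791216 + 3688961·71 = 262707447 (mod 357829217).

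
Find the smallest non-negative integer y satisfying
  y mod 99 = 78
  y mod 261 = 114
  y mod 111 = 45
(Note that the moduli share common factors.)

gcd(99, 261) = 9 and 9 | (114 − 78), so the pair is consistent; merging gives y ≡ 375 (mod 2871), where 2871 = lcm(99, 261).
gcd(2871, 111) = 3 and 3 | (45 − 375), so the pair is consistent; merging gives y ≡ 63537 (mod 106227), where 106227 = lcm(2871, 111).
The solution is unique modulo lcm(99, 261, 111) = 106227.

63537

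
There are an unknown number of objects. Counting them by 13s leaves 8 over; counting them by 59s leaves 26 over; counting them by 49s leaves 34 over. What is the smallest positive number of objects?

25514

From N ≡ 8 (mod 13) write N = 8 + 13t. Substituting into N ≡ 26 (mod 59) gives 13t ≡ 18 (mod 59), and since 13⁻¹ ≡ 50 (mod 59), t ≡ 15. Hence N ≡ 8 + 13·15 = 203 (mod 767).
From N ≡ 203 (mod 767) write N = 203 + 767t. Substituting into N ≡ 34 (mod 49) gives 767t ≡ 27 (mod 49), and since 32⁻¹ ≡ 23 (mod 49), t ≡ 33. Hence N ≡ 203 + 767·33 = 25514 (mod 37583).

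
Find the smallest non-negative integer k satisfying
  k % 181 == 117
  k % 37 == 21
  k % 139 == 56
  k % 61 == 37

55422136

The moduli are pairwise coprime; N = 181·37·139·61 = 56783863.
N/181 = 313723; 313723 ≡ 50 (mod 181); 50·105 ≡ 1, so inverse 105.
N/37 = 1534699; 1534699 ≡ 13 (mod 37); 13·20 ≡ 1, so inverse 20.
N/139 = 408517; 408517 ≡ 135 (mod 139); 135·104 ≡ 1, so inverse 104.
N/61 = 930883; 930883 ≡ 23 (mod 61); 23·8 ≡ 1, so inverse 8.
k ≡ 117·313723·105 + 21·1534699·20 + 56·408517·104 + 37·930883·8 = 7153405011.
7153405011 mod 56783863 = 55422136.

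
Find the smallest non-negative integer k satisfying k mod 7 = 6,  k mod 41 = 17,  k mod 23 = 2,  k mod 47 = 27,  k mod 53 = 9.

333962

Combine the congruences pairwise.
From k ≡ 6 (mod 7) write k = 6 + 7t. Substituting into k ≡ 17 (mod 41) gives 7t ≡ 11 (mod 41), and since 7⁻¹ ≡ 6 (mod 41), t ≡ 25. Hence k ≡ 6 + 7·25 = 181 (mod 287).
From k ≡ 181 (mod 287) write k = 181 + 287t. Substituting into k ≡ 2 (mod 23) gives 287t ≡ 5 (mod 23), and since 11⁻¹ ≡ 21 (mod 23), t ≡ 13. Hence k ≡ 181 + 287·13 = 3912 (mod 6601).
From k ≡ 3912 (mod 6601) write k = 3912 + 6601t. Substituting into k ≡ 27 (mod 47) gives 6601t ≡ 16 (mod 47), and since 21⁻¹ ≡ 9 (mod 47), t ≡ 3. Hence k ≡ 3912 + 6601·3 = 23715 (mod 310247).
From k ≡ 23715 (mod 310247) write k = 23715 + 310247t. Substituting into k ≡ 9 (mod 53) gives 310247t ≡ 38 (mod 53), and since 38⁻¹ ≡ 7 (mod 53), t ≡ 1. Hence k ≡ 23715 + 310247·1 = 333962 (mod 16443091).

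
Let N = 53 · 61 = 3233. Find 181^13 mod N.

Mod 53: 181 ≡ 22; 22^13 ≡ 23 (mod 53).
Mod 61: 181 ≡ 59; 59^13 ≡ 43 (mod 61).
Combine by CRT: x ≡ 23 (mod 53), x ≡ 43 (mod 61) ⇒ x ≡ 1507 (mod 3233).

1507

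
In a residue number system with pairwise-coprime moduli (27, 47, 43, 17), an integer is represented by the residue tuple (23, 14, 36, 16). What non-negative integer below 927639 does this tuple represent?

From x ≡ 23 (mod 27) write x = 23 + 27t. Substituting into x ≡ 14 (mod 47) gives 27t ≡ 38 (mod 47), and since 27⁻¹ ≡ 7 (mod 47), t ≡ 31. Hence x ≡ 23 + 27·31 = 860 (mod 1269).
From x ≡ 860 (mod 1269) write x = 860 + 1269t. Substituting into x ≡ 36 (mod 43) gives 1269t ≡ 36 (mod 43), and since 22⁻¹ ≡ 2 (mod 43), t ≡ 29. Hence x ≡ 860 + 1269·29 = 37661 (mod 54567).
From x ≡ 37661 (mod 54567) write x = 37661 + 54567t. Substituting into x ≡ 16 (mod 17) gives 54567t ≡ 10 (mod 17), and since 14⁻¹ ≡ 11 (mod 17), t ≡ 8. Hence x ≡ 37661 + 54567·8 = 474197 (mod 927639).

474197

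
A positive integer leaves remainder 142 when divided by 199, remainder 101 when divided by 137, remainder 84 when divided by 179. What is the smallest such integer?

The moduli are pairwise coprime; M = 199·137·179 = 4880077.
M/199 = 24523; 24523 ≡ 46 (mod 199); 46·13 ≡ 1, so inverse 13.
M/137 = 35621; 35621 ≡ 1 (mod 137), inverse 1.
M/179 = 27263; 27263 ≡ 55 (mod 179); 55·166 ≡ 1, so inverse 166.
n ≡ 142·24523·13 + 101·35621·1 + 84·27263·166 = 429022451.
429022451 mod 4880077 = 4455752.

4455752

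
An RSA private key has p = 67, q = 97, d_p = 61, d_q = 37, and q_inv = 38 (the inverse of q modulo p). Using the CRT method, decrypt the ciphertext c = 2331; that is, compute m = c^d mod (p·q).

m₁ = c^(d_p) mod p: c ≡ 53 (mod 67), and 53^61 mod 67 = 58.
m₂ = c^(d_q) mod q: c ≡ 3 (mod 97), and 3^37 mod 97 = 66.
h = q_inv·(m₁ − m₂) mod p = 38·(58 − 66) mod 67 = 31.
m = m₂ + h·q = 66 + 31·97 = 3073.

3073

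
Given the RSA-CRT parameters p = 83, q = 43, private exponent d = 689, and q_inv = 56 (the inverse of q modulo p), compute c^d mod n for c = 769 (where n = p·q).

d_p = d mod (p−1) = 689 mod 82 = 33; d_q = d mod (q−1) = 17.
m₁ = c^(d_p) mod p: c ≡ 22 (mod 83), and 22^33 mod 83 = 32.
m₂ = c^(d_q) mod q: c ≡ 38 (mod 43), and 38^17 mod 43 = 15.
h = q_inv·(m₁ − m₂) mod p = 56·(32 − 15) mod 83 = 39.
m = m₂ + h·q = 15 + 39·43 = 1692.

1692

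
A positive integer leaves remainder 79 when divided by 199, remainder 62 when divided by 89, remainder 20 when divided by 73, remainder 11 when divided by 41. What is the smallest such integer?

The moduli are pairwise coprime; N = 199·89·73·41 = 53009023.
N/199 = 266377; 266377 ≡ 115 (mod 199); 115·45 ≡ 1, so inverse 45.
N/89 = 595607; 595607 ≡ 19 (mod 89); 19·75 ≡ 1, so inverse 75.
N/73 = 726151; 726151 ≡ 20 (mod 73); 20·11 ≡ 1, so inverse 11.
N/41 = 1292903; 1292903 ≡ 9 (mod 41); 9·32 ≡ 1, so inverse 32.
a ≡ 79·266377·45 + 62·595607·75 + 20·726151·11 + 11·1292903·32 = 4331397861.
4331397861 mod 53009023 = 37666998.

37666998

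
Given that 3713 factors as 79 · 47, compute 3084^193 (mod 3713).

Mod 79: 3084 ≡ 3; by Fermat, exponent reduces to 193 mod 78 = 37; 3^37 ≡ 35 (mod 79).
Mod 47: 3084 ≡ 29; by Fermat, exponent reduces to 193 mod 46 = 9; 29^9 ≡ 30 (mod 47).
Combine by CRT: x ≡ 35 (mod 79), x ≡ 30 (mod 47) ⇒ x ≡ 1299 (mod 3713).

1299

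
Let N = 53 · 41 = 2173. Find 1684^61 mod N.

940

Mod 53: 1684 ≡ 41; by Fermat, exponent reduces to 61 mod 52 = 9; 41^9 ≡ 39 (mod 53).
Mod 41: 1684 ≡ 3; by Fermat, exponent reduces to 61 mod 40 = 21; 3^21 ≡ 38 (mod 41).
Combine by CRT: x ≡ 39 (mod 53), x ≡ 38 (mod 41) ⇒ x ≡ 940 (mod 2173).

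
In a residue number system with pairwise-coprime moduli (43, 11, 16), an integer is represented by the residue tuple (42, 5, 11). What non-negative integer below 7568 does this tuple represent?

The moduli are pairwise coprime; N = 43·11·16 = 7568.
N/43 = 176; 176 ≡ 4 (mod 43); 4·11 ≡ 1, so inverse 11.
N/11 = 688; 688 ≡ 6 (mod 11); 6·2 ≡ 1, so inverse 2.
N/16 = 473; 473 ≡ 9 (mod 16); 9·9 ≡ 1, so inverse 9.
x ≡ 42·176·11 + 5·688·2 + 11·473·9 = 135019.
135019 mod 7568 = 6363.

6363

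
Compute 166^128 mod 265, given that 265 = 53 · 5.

66

Mod 53: 166 ≡ 7; by Fermat, exponent reduces to 128 mod 52 = 24; 7^24 ≡ 13 (mod 53).
Mod 5: 166 ≡ 1; since 4 | 128, by Fermat 1^128 ≡ 1 (mod 5).
Combine by CRT: x ≡ 13 (mod 53), x ≡ 1 (mod 5) ⇒ x ≡ 66 (mod 265).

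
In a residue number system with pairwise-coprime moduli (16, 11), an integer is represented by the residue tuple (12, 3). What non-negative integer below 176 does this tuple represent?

124

Combine the congruences pairwise.
From x ≡ 12 (mod 16) write x = 12 + 16t. Substituting into x ≡ 3 (mod 11) gives 16t ≡ 2 (mod 11), and since 5⁻¹ ≡ 9 (mod 11), t ≡ 7. Hence x ≡ 12 + 16·7 = 124 (mod 176).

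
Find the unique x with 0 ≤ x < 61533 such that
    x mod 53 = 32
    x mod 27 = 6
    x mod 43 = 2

38616

The moduli are pairwise coprime; N = 53·27·43 = 61533.
N/53 = 1161; 1161 ≡ 48 (mod 53); 48·21 ≡ 1, so inverse 21.
N/27 = 2279; 2279 ≡ 11 (mod 27); 11·5 ≡ 1, so inverse 5.
N/43 = 1431; 1431 ≡ 12 (mod 43); 12·18 ≡ 1, so inverse 18.
x ≡ 32·1161·21 + 6·2279·5 + 2·1431·18 = 900078.
900078 mod 61533 = 38616.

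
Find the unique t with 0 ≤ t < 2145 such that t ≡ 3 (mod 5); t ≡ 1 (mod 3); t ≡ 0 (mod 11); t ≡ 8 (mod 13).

The moduli are pairwise coprime; N = 5·3·11·13 = 2145.
N/5 = 429; 429 ≡ 4 (mod 5); 4·4 ≡ 1, so inverse 4.
N/3 = 715; 715 ≡ 1 (mod 3), inverse 1.
N/11 = 195; 195 ≡ 8 (mod 11); 8·7 ≡ 1, so inverse 7.
N/13 = 165; 165 ≡ 9 (mod 13); 9·3 ≡ 1, so inverse 3.
t ≡ 3·429·4 + 1·715·1 + 0·195·7 + 8·165·3 = 9823.
9823 mod 2145 = 1243.

1243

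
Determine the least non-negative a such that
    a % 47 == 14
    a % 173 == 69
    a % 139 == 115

526508

The moduli are pairwise coprime; N = 47·173·139 = 1130209.
N/47 = 24047; 24047 ≡ 30 (mod 47); 30·11 ≡ 1, so inverse 11.
N/173 = 6533; 6533 ≡ 132 (mod 173); 132·135 ≡ 1, so inverse 135.
N/139 = 8131; 8131 ≡ 69 (mod 139); 69·137 ≡ 1, so inverse 137.
a ≡ 14·24047·11 + 69·6533·135 + 115·8131·137 = 192662038.
192662038 mod 1130209 = 526508.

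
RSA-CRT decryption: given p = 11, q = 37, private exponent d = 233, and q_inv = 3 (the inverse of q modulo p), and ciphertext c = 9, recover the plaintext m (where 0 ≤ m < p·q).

366

d_p = d mod (p−1) = 233 mod 10 = 3; d_q = d mod (q−1) = 17.
m₁ = c^(d_p) mod p: c ≡ 9 (mod 11), and 9^3 mod 11 = 3.
m₂ = c^(d_q) mod q: c ≡ 9 (mod 37), and 9^17 mod 37 = 33.
h = q_inv·(m₁ − m₂) mod p = 3·(3 − 33) mod 11 = 9.
m = m₂ + h·q = 33 + 9·37 = 366.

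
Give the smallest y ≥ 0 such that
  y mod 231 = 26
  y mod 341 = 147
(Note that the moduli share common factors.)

488

gcd(231, 341) = 11 and 11 | (147 − 26), so the pair is consistent; merging gives y ≡ 488 (mod 7161), where 7161 = lcm(231, 341).
The solution is unique modulo lcm(231, 341) = 7161.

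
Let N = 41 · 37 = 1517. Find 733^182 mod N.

271

Mod 41: 733 ≡ 36; by Fermat, exponent reduces to 182 mod 40 = 22; 36^22 ≡ 25 (mod 41).
Mod 37: 733 ≡ 30; by Fermat, exponent reduces to 182 mod 36 = 2; 30^2 ≡ 12 (mod 37).
Combine by CRT: x ≡ 25 (mod 41), x ≡ 12 (mod 37) ⇒ x ≡ 271 (mod 1517).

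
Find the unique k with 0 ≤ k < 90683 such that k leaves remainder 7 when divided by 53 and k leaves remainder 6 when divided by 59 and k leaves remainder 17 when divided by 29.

53696

From k ≡ 7 (mod 53) write k = 7 + 53t. Substituting into k ≡ 6 (mod 59) gives 53t ≡ 58 (mod 59), and since 53⁻¹ ≡ 49 (mod 59), t ≡ 10. Hence k ≡ 7 + 53·10 = 537 (mod 3127).
From k ≡ 537 (mod 3127) write k = 537 + 3127t. Substituting into k ≡ 17 (mod 29) gives 3127t ≡ 2 (mod 29), and since 24⁻¹ ≡ 23 (mod 29), t ≡ 17. Hence k ≡ 537 + 3127·17 = 53696 (mod 90683).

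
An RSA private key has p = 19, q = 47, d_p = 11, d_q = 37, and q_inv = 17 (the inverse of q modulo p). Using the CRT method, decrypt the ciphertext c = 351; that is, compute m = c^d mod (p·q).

m₁ = c^(d_p) mod p: c ≡ 9 (mod 19), and 9^11 mod 19 = 5.
m₂ = c^(d_q) mod q: c ≡ 22 (mod 47), and 22^37 mod 47 = 23.
h = q_inv·(m₁ − m₂) mod p = 17·(5 − 23) mod 19 = 17.
m = m₂ + h·q = 23 + 17·47 = 822.

822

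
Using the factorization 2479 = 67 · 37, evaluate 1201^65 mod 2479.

375

Mod 67: 1201 ≡ 62; 62^65 ≡ 40 (mod 67).
Mod 37: 1201 ≡ 17; by Fermat, exponent reduces to 65 mod 36 = 29; 17^29 ≡ 5 (mod 37).
Combine by CRT: x ≡ 40 (mod 67), x ≡ 5 (mod 37) ⇒ x ≡ 375 (mod 2479).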